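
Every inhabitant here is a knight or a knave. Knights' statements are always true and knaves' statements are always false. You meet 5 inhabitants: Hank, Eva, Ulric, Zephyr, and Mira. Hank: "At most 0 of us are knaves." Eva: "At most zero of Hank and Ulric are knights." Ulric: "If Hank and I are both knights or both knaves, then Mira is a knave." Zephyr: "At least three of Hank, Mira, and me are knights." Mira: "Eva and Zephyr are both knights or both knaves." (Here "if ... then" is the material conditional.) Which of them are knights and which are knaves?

Knights: Ulric and Mira. Knaves: Hank, Eva, and Zephyr.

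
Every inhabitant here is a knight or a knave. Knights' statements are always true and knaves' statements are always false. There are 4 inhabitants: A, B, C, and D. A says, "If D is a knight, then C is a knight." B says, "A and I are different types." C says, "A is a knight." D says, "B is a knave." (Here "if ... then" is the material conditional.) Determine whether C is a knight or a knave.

C is a knave.

Consistent assignments: {A=knave, B=knave, C=knave, D=knight}
In every consistent assignment, C is a knave.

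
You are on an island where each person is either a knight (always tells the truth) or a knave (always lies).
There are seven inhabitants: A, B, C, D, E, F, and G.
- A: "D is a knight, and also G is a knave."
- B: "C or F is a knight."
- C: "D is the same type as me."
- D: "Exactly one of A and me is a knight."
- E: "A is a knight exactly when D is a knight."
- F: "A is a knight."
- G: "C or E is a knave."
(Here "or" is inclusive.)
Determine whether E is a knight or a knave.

Consistent assignments: {A=knave, B=knight, C=knight, D=knight, E=knave, F=knave, G=knight}; {A=knave, B=knave, C=knave, D=knight, E=knave, F=knave, G=knight}
In every consistent assignment, E is a knave.

E is a knave.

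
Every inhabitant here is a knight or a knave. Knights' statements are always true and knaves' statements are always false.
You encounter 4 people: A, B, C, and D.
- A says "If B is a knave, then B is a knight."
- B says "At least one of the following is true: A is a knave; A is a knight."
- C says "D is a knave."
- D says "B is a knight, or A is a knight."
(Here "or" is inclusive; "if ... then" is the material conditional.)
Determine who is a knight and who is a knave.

Knights: A, B, and D. Knaves: C.

Suppose A is a knave. Then A's statement "if B is a knave, then B is a knight" would have to be false. Checking the 8 ways to assign the others, none is consistent with every speaker.
(For instance, with B=knight, C=knave, D=knight, A's claim "if B is a knave, then B is a knight" comes out true where it would need to be false.)
So A must be a knight, making "if B is a knave, then B is a knight" true. Taking A=knight, B=knight, C=knave, D=knight, each remaining statement checks out:
  B (knight): "at least one of the following is true: A is a knave; A is a knight" — true. ✓
  C (knave): "D is a knave" — false. ✓
  D (knight): "B is a knight, or A is a knight" — true. ✓
This is the unique consistent assignment.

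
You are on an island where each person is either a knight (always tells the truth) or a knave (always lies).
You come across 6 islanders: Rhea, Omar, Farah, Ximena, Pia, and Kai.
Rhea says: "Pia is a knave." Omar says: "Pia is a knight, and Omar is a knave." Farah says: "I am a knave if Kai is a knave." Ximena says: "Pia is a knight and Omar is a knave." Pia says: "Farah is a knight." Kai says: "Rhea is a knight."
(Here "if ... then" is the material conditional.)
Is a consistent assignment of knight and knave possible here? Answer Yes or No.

No

Checking all 64 assignments, each has at least one speaker whose statement's truth value contradicts their type.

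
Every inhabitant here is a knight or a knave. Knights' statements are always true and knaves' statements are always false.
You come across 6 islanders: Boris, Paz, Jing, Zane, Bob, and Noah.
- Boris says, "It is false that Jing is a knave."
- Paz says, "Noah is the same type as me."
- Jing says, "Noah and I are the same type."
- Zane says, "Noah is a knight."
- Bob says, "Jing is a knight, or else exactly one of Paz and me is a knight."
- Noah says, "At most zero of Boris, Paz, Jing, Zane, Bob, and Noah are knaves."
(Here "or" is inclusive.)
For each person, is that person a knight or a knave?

Boris is a knight, Paz is a knight, Jing is a knight, Zane is a knight, Bob is a knight, and Noah is a knight.

As a knight, Boris's statement "it is false that Jing is a knave" should be true; it is.
Paz is a knight; "Noah is the same type as me" is true, as required.
Jing (knight): "Noah and I are the same type" — true. ✓
Zane (knight): "Noah is a knight" — true. ✓
Bob is a knight, so "Jing is a knight, or else exactly one of Paz and me is a knight" must be true — and it is.
Since Noah is a knight, "at most zero of Boris, Paz, Jing, Zane, Bob, and Noah are knaves" needs to be true, which holds.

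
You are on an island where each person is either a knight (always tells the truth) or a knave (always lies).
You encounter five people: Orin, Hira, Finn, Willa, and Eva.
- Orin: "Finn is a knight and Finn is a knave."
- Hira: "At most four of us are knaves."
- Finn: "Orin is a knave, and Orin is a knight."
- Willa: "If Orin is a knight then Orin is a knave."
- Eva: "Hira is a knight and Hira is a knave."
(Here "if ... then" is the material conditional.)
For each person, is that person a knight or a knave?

Knights: Hira and Willa. Knaves: Orin, Finn, and Eva.

Suppose Orin is a knight. Then Orin's statement "Finn is a knight and Finn is a knave" would have to be true. Checking the 16 ways to assign the others, none is consistent with every speaker.
(For instance, with Hira=knight, Finn=knave, Willa=knight, Eva=knave, Orin's claim "Finn is a knight and Finn is a knave" comes out false where it would need to be true.)
So Orin must be a knave, making "Finn is a knight and Finn is a knave" false. Taking Orin=knave, Hira=knight, Finn=knave, Willa=knight, Eva=knave, each remaining statement checks out:
  Hira (knight): "at most four of us are knaves" — true. ✓
  Finn (knave): "Orin is a knave, and Orin is a knight" — false. ✓
  Willa (knight): "if Orin is a knight then Orin is a knave" — true. ✓
  Eva (knave): "Hira is a knight and Hira is a knave" — false. ✓
This is the unique consistent assignment.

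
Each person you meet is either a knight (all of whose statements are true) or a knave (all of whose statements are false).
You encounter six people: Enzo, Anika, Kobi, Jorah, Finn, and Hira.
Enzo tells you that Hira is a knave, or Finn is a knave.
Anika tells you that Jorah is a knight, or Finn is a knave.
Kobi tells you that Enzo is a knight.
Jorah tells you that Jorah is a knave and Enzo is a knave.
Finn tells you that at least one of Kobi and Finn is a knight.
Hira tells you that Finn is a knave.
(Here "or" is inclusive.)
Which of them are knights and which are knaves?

Knights: Enzo, Kobi, and Finn. Knaves: Anika, Jorah, and Hira.

Since Enzo is a knight, "Hira is a knave, or Finn is a knave" needs to be true, which holds.
As a knave, Anika's statement "Jorah is a knight, or Finn is a knave" should be False; it is.
Kobi (knight): "Enzo is a knight" — true. ✓
Since Jorah is a knave, "Jorah is a knave and Enzo is a knave" needs to be False, which holds.
Finn is a knight, so "at least one of Kobi and Finn is a knight" must be true — and it is.
Hira is a knave, so "Finn is a knave" must be False — and it is.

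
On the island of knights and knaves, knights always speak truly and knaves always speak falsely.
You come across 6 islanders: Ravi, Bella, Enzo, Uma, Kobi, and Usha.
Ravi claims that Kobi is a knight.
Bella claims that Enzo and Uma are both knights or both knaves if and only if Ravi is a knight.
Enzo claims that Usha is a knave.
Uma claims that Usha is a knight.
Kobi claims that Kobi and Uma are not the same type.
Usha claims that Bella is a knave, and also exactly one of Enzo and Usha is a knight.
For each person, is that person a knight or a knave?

Ravi is a knave; "Kobi is a knight" is false, as required.
Bella is a knight, and the claim "Enzo and Uma are both knights or both knaves if and only if Ravi is a knight" is indeed true.
Enzo is a knight; "Usha is a knave" is true, as required.
Uma is a knave, and the claim "Usha is a knight" is indeed false.
Kobi (knave): "Kobi and Uma are not the same type" — false. ✓
Usha is a knave, and the claim "Bella is a knave, and also exactly one of Enzo and Usha is a knight" is indeed false.

Ravi is a knave, Bella is a knight, Enzo is a knight, Uma is a knave, Kobi is a knave, and Usha is a knave.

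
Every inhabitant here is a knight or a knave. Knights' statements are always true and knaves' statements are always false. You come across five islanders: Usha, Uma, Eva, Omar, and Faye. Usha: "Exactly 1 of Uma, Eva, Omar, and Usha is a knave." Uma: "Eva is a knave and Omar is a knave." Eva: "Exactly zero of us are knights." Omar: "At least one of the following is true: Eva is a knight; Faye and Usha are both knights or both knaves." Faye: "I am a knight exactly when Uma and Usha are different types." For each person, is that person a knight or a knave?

Since Usha is a knave, "exactly 1 of Uma, Eva, Omar, and Usha is a knave" needs to be false, which holds.
Uma (knight): "Eva is a knave and Omar is a knave" — True. ✓
Eva (knave): "exactly zero of us are knights" — false. ✓
Omar is a knave, and the claim "at least one of the following is true: Eva is a knight; Faye and Usha are both knights or both knaves" is indeed false.
As a knight, Faye's statement "I am a knight exactly when Uma and Usha are different types" should be True; it is.

Usha is a knave, Uma is a knight, Eva is a knave, Omar is a knave, and Faye is a knight.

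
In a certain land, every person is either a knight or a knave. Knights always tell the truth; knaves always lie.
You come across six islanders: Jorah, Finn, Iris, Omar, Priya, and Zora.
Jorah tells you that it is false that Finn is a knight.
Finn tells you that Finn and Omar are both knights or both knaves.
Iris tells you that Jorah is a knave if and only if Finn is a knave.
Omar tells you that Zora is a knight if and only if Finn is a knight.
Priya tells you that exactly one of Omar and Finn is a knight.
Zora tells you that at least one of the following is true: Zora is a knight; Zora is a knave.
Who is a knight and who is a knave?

Knights: Finn, Omar, and Zora. Knaves: Jorah, Iris, and Priya.

Since Jorah is a knave, "it is false that Finn is a knight" needs to be false, which holds.
Since Finn is a knight, "Finn and Omar are both knights or both knaves" needs to be true, which holds.
Iris is a knave, so "Jorah is a knave if and only if Finn is a knave" must be false — and it is.
As a knight, Omar's statement "Zora is a knight if and only if Finn is a knight" should be true; it is.
Priya is a knave, and the claim "exactly one of Omar and Finn is a knight" is indeed false.
Zora (knight): "at least one of the following is true: Zora is a knight; Zora is a knave" — true. ✓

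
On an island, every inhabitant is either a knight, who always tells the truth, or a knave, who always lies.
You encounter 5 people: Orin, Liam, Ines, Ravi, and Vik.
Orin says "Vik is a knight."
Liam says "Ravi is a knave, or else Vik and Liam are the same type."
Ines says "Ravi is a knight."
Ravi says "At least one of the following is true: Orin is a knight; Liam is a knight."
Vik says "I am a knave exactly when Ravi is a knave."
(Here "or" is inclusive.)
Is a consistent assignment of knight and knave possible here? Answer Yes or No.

Yes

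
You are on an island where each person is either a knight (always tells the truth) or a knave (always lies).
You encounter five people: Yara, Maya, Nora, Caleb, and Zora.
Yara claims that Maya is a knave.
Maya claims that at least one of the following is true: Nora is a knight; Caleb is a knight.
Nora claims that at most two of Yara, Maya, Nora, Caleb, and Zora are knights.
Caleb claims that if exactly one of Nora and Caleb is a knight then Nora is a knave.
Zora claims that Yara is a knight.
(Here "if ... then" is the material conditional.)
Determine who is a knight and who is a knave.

Yara is a knave, Maya is a knight, Nora is a knight, Caleb is a knave, and Zora is a knave.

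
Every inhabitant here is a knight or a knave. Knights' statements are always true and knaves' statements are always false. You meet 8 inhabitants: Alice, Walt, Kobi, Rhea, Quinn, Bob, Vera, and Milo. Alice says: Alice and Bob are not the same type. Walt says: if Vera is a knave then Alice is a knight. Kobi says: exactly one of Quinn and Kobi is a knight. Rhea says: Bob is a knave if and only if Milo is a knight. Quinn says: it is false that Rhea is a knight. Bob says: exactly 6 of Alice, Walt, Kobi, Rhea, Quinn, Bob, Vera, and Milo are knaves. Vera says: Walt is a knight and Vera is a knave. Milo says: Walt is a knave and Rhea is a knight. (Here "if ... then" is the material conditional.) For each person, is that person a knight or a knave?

Since Alice is a knave, "Alice and Bob are not the same type" needs to be False, which holds.
Since Walt is a knave, "if Vera is a knave then Alice is a knight" needs to be False, which holds.
Kobi is a knight, and the claim "exactly one of Quinn and Kobi is a knight" is indeed true.
As a knight, Rhea's statement "Bob is a knave if and only if Milo is a knight" should be true; it is.
Quinn is a knave, and the claim "it is false that Rhea is a knight" is indeed False.
Bob is a knave, and the claim "exactly 6 of Alice, Walt, Kobi, Rhea, Quinn, Bob, Vera, and Milo are knaves" is indeed False.
Vera is a knave, so "Walt is a knight and Vera is a knave" must be False — and it is.
As a knight, Milo's statement "Walt is a knave and Rhea is a knight" should be true; it is.

Alice is a knave, Walt is a knave, Kobi is a knight, Rhea is a knight, Quinn is a knave, Bob is a knave, Vera is a knave, and Milo is a knight.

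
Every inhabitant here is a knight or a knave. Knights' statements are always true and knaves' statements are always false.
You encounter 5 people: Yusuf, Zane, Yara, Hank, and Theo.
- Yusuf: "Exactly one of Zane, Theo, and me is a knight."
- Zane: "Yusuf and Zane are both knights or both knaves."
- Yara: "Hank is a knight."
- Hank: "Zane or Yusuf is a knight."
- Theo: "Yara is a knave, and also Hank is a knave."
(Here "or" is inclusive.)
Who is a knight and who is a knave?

Yusuf is a knight, and the claim "exactly one of Zane, Theo, and me is a knight" is indeed true.
Since Zane is a knave, "Yusuf and Zane are both knights or both knaves" needs to be false, which holds.
Yara (knight): "Hank is a knight" — true. ✓
Hank (knight): "Zane or Yusuf is a knight" — true. ✓
Since Theo is a knave, "Yara is a knave, and also Hank is a knave" needs to be false, which holds.

Yusuf is a knight, Zane is a knave, Yara is a knight, Hank is a knight, and Theo is a knave.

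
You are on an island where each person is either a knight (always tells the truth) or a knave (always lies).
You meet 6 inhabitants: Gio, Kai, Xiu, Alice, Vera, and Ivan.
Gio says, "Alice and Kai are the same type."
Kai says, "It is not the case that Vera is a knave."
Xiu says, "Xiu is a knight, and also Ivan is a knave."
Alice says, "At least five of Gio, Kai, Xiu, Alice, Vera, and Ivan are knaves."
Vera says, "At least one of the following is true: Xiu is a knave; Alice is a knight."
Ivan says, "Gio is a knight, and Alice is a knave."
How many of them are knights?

2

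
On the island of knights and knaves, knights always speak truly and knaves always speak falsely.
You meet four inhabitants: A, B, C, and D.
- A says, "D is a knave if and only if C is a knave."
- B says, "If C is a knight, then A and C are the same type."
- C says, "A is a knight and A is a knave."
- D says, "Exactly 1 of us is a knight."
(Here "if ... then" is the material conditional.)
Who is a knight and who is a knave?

Suppose A is a knave. Then A's statement "D is a knave if and only if C is a knave" would have to be false. Checking the 8 ways to assign the others, none is consistent with every speaker.
(For instance, with B=knight, C=knave, D=knave, A's claim "D is a knave if and only if C is a knave" comes out true where it would need to be false.)
So A must be a knight, making "D is a knave if and only if C is a knave" true. Taking A=knight, B=knight, C=knave, D=knave, each remaining statement checks out:
  B (knight): "if C is a knight, then A and C are the same type" — true. ✓
  C (knave): "A is a knight and A is a knave" — false. ✓
  D (knave): "exactly 1 of us is a knight" — false. ✓
This is the unique consistent assignment.

Knights: A and B. Knaves: C and D.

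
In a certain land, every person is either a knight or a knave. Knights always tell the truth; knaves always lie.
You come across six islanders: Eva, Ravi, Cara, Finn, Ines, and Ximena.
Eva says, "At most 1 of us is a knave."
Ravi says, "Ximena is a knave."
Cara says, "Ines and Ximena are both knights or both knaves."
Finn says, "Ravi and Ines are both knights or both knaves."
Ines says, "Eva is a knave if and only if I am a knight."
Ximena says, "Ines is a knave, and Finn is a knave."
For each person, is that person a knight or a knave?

Eva (knave): "at most 1 of us is a knave" — False. ✓
As a knight, Ravi's statement "Ximena is a knave" should be True; it is.
Cara is a knave, and the claim "Ines and Ximena are both knights or both knaves" is indeed False.
Finn is a knight; "Ravi and Ines are both knights or both knaves" is True, as required.
Since Ines is a knight, "Eva is a knave if and only if I am a knight" needs to be True, which holds.
Ximena is a knave; "Ines is a knave, and Finn is a knave" is False, as required.

Knights: Ravi, Finn, and Ines. Knaves: Eva, Cara, and Ximena.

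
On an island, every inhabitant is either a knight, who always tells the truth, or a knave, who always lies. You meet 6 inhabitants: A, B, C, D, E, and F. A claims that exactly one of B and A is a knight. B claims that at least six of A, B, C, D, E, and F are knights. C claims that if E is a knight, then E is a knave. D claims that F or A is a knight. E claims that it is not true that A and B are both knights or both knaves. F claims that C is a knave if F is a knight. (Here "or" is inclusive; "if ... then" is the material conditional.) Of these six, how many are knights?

4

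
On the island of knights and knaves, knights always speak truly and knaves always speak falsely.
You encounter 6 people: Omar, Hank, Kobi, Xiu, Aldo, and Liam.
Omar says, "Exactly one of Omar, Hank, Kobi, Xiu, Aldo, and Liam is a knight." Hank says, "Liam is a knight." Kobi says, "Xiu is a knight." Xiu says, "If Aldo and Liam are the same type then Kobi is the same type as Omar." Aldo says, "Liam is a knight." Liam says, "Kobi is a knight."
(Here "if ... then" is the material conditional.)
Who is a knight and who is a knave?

Omar is a knight, Hank is a knave, Kobi is a knave, Xiu is a knave, Aldo is a knave, and Liam is a knave.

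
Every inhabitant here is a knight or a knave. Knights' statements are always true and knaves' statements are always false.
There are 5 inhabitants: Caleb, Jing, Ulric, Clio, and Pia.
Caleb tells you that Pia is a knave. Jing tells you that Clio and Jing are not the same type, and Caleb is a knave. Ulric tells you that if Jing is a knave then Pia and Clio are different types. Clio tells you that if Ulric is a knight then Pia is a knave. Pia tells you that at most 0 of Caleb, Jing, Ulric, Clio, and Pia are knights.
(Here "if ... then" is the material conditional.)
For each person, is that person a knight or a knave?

Caleb (knight): "Pia is a knave" — true. ✓
Jing is a knave; "Clio and Jing are not the same type, and Caleb is a knave" is false, as required.
Ulric is a knight; "if Jing is a knave then Pia and Clio are different types" is true, as required.
Clio (knight): "if Ulric is a knight then Pia is a knave" — true. ✓
Pia is a knave, so "at most 0 of Caleb, Jing, Ulric, Clio, and Pia are knights" must be false — and it is.

Caleb is a knight, Jing is a knave, Ulric is a knight, Clio is a knight, and Pia is a knave.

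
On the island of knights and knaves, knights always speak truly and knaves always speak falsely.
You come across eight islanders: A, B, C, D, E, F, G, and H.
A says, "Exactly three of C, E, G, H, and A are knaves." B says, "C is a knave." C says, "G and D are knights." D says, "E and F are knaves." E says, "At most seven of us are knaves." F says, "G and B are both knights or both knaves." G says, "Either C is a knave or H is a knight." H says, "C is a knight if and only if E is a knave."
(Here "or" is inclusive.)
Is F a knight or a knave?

F is a knight.

Consistent assignments: {A=knave, B=knight, C=knave, D=knave, E=knight, F=knight, G=knight, H=knight}
In every consistent assignment, F is a knight.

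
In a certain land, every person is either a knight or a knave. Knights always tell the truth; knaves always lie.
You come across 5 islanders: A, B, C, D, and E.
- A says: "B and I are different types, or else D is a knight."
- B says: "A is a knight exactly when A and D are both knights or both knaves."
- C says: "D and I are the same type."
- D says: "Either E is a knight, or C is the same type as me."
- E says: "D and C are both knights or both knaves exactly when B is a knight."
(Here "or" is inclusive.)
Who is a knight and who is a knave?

Suppose A is a knave. Then A's statement "B and I are different types, or else D is a knight" would have to be false. Checking the 16 ways to assign the others, none is consistent with every speaker.
(For instance, with B=knight, C=knight, D=knight, E=knight, A's claim "B and I are different types, or else D is a knight" comes out true where it would need to be false.)
So A must be a knight, making "B and I are different types, or else D is a knight" true. Taking A=knight, B=knight, C=knight, D=knight, E=knight, each remaining statement checks out:
  B (knight): "A is a knight exactly when A and D are both knights or both knaves" — true. ✓
  C (knight): "D and I are the same type" — true. ✓
  D (knight): "either E is a knight, or C is the same type as me" — true. ✓
  E (knight): "D and C are both knights or both knaves exactly when B is a knight" — true. ✓
This is the unique consistent assignment.

A is a knight, B is a knight, C is a knight, D is a knight, and E is a knight.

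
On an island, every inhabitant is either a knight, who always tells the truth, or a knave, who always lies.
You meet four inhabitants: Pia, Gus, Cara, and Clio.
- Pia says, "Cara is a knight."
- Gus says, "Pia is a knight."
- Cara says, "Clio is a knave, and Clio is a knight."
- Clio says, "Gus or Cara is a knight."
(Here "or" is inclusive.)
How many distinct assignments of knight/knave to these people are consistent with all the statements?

1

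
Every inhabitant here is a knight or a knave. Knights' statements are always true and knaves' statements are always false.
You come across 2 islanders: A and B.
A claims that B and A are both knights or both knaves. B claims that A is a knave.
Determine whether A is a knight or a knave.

A is a knave.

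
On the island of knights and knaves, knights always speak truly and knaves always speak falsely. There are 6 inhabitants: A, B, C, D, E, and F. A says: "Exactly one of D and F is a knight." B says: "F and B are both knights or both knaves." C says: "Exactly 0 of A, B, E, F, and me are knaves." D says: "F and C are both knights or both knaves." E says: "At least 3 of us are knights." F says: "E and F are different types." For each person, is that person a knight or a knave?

A is a knight, and the claim "exactly one of D and F is a knight" is indeed True.
B is a knave, and the claim "F and B are both knights or both knaves" is indeed false.
C is a knave, so "exactly 0 of A, B, E, F, and me are knaves" must be false — and it is.
D is a knave, and the claim "F and C are both knights or both knaves" is indeed false.
E is a knave, and the claim "at least 3 of us are knights" is indeed false.
F is a knight, so "E and F are different types" must be True — and it is.

Knights: A and F. Knaves: B, C, D, and E.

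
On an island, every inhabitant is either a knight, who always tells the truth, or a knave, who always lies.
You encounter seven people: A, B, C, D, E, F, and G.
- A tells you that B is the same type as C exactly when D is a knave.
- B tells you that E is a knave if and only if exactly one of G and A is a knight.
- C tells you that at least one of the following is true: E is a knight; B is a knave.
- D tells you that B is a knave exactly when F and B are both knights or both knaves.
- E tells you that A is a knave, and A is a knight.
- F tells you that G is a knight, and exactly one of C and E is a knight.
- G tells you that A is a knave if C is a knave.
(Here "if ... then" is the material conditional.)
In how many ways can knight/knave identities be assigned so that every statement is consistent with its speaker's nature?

1

Consistent assignments:
  A=knight, B=knight, C=knave, D=knight, E=knave, F=knave, G=knave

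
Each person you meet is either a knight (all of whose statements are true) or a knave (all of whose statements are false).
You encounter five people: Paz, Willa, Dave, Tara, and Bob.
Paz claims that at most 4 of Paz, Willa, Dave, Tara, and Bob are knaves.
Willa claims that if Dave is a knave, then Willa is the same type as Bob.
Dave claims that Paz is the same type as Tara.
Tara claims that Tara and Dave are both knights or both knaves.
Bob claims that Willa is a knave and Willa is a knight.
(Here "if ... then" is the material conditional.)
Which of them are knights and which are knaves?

Paz is a knight, Willa is a knight, Dave is a knight, Tara is a knight, and Bob is a knave.

Paz is a knight, and the claim "at most 4 of Paz, Willa, Dave, Tara, and Bob are knaves" is indeed True.
As a knight, Willa's statement "if Dave is a knave, then Willa is the same type as Bob" should be True; it is.
Dave is a knight; "Paz is the same type as Tara" is True, as required.
Tara (knight): "Tara and Dave are both knights or both knaves" — True. ✓
Bob (knave): "Willa is a knave and Willa is a knight" — false. ✓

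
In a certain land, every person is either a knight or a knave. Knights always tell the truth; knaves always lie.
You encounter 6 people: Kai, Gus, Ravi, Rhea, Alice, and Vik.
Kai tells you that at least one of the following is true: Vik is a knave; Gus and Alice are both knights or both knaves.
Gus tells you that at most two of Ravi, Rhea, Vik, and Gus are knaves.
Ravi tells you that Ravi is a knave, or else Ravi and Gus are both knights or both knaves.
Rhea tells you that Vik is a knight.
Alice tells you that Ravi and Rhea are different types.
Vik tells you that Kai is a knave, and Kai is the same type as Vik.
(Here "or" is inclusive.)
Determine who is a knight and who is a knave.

Kai (knight): "at least one of the following is true: Vik is a knave; Gus and Alice are both knights or both knaves" — True. ✓
As a knight, Gus's statement "at most two of Ravi, Rhea, Vik, and Gus are knaves" should be True; it is.
Ravi is a knight; "Ravi is a knave, or else Ravi and Gus are both knights or both knaves" is True, as required.
Rhea (knave): "Vik is a knight" — false. ✓
Alice is a knight, and the claim "Ravi and Rhea are different types" is indeed True.
Vik is a knave; "Kai is a knave, and Kai is the same type as Vik" is false, as required.

Kai is a knight, Gus is a knight, Ravi is a knight, Rhea is a knave, Alice is a knight, and Vik is a knave.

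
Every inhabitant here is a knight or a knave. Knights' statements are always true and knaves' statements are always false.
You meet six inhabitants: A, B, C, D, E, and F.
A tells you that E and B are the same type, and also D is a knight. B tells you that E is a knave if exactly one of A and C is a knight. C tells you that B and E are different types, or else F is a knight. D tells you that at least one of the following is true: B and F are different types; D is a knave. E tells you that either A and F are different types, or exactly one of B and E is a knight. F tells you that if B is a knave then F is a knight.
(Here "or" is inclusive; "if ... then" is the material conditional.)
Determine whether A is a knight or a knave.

A is a knave.

Consistent assignments: {A=knave, B=knave, C=knight, D=knight, E=knight, F=knight}
In every consistent assignment, A is a knave.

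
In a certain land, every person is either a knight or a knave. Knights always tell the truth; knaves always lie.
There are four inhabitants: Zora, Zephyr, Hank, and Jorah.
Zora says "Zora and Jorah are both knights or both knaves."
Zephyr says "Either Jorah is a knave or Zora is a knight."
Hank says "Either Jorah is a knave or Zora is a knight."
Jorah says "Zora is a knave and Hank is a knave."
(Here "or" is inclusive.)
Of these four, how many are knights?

1

The unique consistent assignment is Zora=knave, Zephyr=knave, Hank=knave, Jorah=knight.
That has 1 knight.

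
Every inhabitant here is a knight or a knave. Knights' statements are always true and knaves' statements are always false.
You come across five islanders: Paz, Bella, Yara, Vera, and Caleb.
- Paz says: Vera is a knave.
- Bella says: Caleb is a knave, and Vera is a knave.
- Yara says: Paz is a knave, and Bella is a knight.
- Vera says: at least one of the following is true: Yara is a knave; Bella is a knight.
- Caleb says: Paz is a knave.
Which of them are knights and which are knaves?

Knights: Vera and Caleb. Knaves: Paz, Bella, and Yara.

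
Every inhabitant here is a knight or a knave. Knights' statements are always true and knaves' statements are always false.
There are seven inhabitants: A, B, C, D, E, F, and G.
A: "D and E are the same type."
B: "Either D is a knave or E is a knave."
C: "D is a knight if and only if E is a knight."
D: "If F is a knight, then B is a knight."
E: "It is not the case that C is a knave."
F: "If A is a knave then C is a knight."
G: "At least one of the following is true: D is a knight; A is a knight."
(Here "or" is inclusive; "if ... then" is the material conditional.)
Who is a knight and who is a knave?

A is a knave, B is a knight, C is a knave, D is a knight, E is a knave, F is a knave, and G is a knight.

A is a knave; "D and E are the same type" is false, as required.
B is a knight, and the claim "either D is a knave or E is a knave" is indeed True.
Since C is a knave, "D is a knight if and only if E is a knight" needs to be false, which holds.
As a knight, D's statement "if F is a knight, then B is a knight" should be True; it is.
E is a knave; "it is not the case that C is a knave" is false, as required.
Since F is a knave, "if A is a knave then C is a knight" needs to be false, which holds.
G is a knight, so "at least one of the following is true: D is a knight; A is a knight" must be True — and it is.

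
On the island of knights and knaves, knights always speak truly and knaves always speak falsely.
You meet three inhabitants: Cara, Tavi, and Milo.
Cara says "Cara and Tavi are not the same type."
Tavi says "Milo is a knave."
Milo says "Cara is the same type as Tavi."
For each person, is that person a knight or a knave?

Cara is a knave, so "Cara and Tavi are not the same type" must be False — and it is.
Tavi (knave): "Milo is a knave" — False. ✓
Milo is a knight, and the claim "Cara is the same type as Tavi" is indeed True.

Cara is a knave, Tavi is a knave, and Milo is a knight.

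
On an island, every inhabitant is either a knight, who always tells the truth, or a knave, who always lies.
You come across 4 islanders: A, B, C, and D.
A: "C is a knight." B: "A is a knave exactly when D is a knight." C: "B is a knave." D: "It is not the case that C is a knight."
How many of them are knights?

The unique consistent assignment is A=knave, B=knight, C=knave, D=knight.
That has 2 knights.

2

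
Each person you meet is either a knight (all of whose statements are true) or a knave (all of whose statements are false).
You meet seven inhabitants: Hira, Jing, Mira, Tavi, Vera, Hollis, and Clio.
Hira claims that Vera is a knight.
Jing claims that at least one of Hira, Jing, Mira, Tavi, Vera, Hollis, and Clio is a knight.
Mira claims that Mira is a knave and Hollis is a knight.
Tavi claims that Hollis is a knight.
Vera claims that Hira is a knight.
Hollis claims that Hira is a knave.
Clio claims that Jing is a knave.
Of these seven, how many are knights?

The unique consistent assignment is Hira=knight, Jing=knight, Mira=knave, Tavi=knave, Vera=knight, Hollis=knave, Clio=knave.
That has 3 knights.

3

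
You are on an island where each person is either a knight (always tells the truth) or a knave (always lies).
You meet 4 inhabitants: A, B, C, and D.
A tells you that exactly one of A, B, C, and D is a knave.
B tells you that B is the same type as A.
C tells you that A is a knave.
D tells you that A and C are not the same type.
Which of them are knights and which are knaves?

Knights: A, B, and D. Knaves: C.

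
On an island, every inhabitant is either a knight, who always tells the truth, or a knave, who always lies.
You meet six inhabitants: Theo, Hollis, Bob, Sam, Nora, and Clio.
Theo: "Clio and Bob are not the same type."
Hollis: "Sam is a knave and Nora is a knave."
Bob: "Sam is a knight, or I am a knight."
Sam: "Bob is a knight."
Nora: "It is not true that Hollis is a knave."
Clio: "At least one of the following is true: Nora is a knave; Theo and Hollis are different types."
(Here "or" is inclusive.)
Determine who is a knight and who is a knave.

Theo is a knave, Hollis is a knave, Bob is a knight, Sam is a knight, Nora is a knave, and Clio is a knight.

Since Theo is a knave, "Clio and Bob are not the same type" needs to be False, which holds.
Hollis is a knave; "Sam is a knave and Nora is a knave" is False, as required.
Bob is a knight, and the claim "Sam is a knight, or I am a knight" is indeed True.
Since Sam is a knight, "Bob is a knight" needs to be True, which holds.
Since Nora is a knave, "it is not true that Hollis is a knave" needs to be False, which holds.
Clio (knight): "at least one of the following is true: Nora is a knave; Theo and Hollis are different types" — True. ✓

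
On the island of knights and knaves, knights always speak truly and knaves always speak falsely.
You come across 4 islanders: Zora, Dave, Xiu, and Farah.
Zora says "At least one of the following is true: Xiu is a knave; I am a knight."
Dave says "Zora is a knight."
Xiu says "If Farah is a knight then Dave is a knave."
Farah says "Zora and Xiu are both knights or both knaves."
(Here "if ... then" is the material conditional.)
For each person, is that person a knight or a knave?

Zora is a knave, and the claim "at least one of the following is true: Xiu is a knave; I am a knight" is indeed False.
Dave (knave): "Zora is a knight" — False. ✓
Xiu (knight): "if Farah is a knight then Dave is a knave" — true. ✓
Since Farah is a knave, "Zora and Xiu are both knights or both knaves" needs to be False, which holds.

Zora is a knave, Dave is a knave, Xiu is a knight, and Farah is a knave.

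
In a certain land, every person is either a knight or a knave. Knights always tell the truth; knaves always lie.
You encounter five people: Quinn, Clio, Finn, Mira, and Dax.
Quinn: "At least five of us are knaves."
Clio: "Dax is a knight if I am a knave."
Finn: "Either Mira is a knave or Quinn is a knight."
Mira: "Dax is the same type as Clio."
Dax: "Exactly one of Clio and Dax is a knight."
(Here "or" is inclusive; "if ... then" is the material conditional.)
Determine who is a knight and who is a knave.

Quinn is a knave, Clio is a knave, Finn is a knave, Mira is a knight, and Dax is a knave.

Suppose Quinn is a knight. Then Quinn's statement "at least five of us are knaves" would have to be true. Checking the 16 ways to assign the others, none is consistent with every speaker.
(For instance, with Clio=knave, Finn=knave, Mira=knight, Dax=knave, Quinn's claim "at least five of us are knaves" comes out false where it would need to be true.)
So Quinn must be a knave, making "at least five of us are knaves" false. Taking Quinn=knave, Clio=knave, Finn=knave, Mira=knight, Dax=knave, each remaining statement checks out:
  Clio (knave): "Dax is a knight if I am a knave" — false. ✓
  Finn (knave): "either Mira is a knave or Quinn is a knight" — false. ✓
  Mira (knight): "Dax is the same type as Clio" — true. ✓
  Dax (knave): "exactly one of Clio and Dax is a knight" — false. ✓
This is the unique consistent assignment.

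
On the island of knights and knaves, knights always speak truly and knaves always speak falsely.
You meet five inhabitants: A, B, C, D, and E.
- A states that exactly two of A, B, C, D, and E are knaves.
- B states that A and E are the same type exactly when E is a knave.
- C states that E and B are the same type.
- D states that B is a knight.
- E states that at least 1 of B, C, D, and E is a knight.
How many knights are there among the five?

4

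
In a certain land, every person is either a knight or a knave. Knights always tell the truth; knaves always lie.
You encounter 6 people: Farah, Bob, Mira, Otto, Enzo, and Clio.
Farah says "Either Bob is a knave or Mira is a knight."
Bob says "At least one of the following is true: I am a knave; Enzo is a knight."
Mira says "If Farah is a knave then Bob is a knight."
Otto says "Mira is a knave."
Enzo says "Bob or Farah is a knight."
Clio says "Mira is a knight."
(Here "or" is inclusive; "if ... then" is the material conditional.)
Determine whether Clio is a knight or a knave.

Clio is a knight.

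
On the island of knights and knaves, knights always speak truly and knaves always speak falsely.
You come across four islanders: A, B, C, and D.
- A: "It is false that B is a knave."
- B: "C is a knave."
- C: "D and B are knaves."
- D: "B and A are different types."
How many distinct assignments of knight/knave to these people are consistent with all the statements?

2

Consistent assignments:
  A=knight, B=knight, C=knave, D=knave
  A=knave, B=knave, C=knight, D=knave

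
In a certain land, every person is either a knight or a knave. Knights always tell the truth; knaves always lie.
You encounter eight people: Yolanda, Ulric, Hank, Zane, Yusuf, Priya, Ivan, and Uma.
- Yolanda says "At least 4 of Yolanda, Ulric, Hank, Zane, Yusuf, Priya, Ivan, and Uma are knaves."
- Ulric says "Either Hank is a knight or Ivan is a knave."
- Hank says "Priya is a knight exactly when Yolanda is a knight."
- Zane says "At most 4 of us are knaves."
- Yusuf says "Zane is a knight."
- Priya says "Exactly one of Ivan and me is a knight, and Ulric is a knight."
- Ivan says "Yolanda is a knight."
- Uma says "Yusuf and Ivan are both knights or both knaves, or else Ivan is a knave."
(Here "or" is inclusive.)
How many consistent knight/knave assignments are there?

3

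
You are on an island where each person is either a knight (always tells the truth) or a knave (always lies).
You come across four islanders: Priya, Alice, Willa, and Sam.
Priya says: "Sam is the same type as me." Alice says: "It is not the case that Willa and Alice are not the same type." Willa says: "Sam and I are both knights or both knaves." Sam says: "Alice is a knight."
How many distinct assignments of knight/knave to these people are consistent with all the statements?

2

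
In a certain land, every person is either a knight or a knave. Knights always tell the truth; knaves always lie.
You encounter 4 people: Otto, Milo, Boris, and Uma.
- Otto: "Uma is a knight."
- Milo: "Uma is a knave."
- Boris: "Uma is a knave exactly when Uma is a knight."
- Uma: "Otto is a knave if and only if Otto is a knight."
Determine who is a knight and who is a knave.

Knights: Milo. Knaves: Otto, Boris, and Uma.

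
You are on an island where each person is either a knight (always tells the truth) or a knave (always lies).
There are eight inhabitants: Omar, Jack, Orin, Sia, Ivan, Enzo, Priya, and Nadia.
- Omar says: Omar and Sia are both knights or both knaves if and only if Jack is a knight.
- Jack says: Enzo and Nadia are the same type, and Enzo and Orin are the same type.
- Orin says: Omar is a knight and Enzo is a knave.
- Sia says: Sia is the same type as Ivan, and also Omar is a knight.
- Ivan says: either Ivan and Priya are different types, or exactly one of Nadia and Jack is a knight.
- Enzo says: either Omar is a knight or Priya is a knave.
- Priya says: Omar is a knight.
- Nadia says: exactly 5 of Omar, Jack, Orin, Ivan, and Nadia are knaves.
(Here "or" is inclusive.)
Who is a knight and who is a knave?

Knights: Ivan and Enzo. Knaves: Omar, Jack, Orin, Sia, Priya, and Nadia.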